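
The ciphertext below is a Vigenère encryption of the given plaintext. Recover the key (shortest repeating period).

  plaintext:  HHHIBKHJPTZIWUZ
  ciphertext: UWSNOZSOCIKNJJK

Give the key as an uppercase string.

  i= 0: U-H = 13 → N
  i= 1: W-H = 15 → P
  i= 2: S-H = 11 → L
  i= 3: N-I =  5 → F
  i= 4: O-B = 13 → N
  i= 5: Z-K = 15 → P
  i= 6: S-H = 11 → L
  i= 7: O-J =  5 → F
  i= 8: C-P = 13 → N
  i= 9: I-T = 15 → P
  i=10: K-Z = 11 → L
  i=11: N-I =  5 → F
  i=12: J-W = 13 → N
  i=13: J-U = 15 → P
  i=14: K-Z = 11 → L
  shifts repeat with period 4: NPLF

NPLF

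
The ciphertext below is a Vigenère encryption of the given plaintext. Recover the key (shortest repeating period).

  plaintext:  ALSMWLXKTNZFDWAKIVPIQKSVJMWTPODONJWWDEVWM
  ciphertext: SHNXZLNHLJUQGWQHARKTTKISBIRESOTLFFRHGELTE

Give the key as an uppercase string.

  i= 0: S-A = 18 → S
  i= 1: H-L = 22 → W
  i= 2: N-S = 21 → V
  i= 3: X-M = 11 → L
  i= 4: Z-W =  3 → D
  i= 5: L-L =  0 → A
  i= 6: N-X = 16 → Q
  i= 7: H-K = 23 → X
  i= 8: L-T = 18 → S
  i= 9: J-N = 22 → W
  i=10: U-Z = 21 → V
  i=11: Q-F = 11 → L
  i=12: G-D =  3 → D
  i=13: W-W =  0 → A
  i=14: Q-A = 16 → Q
  i=15: H-K = 23 → X
  i=16: A-I = 18 → S
  i=17: R-V = 22 → W
  i=18: K-P = 21 → V
  i=19: T-I = 11 → L
  i=20: T-Q =  3 → D
  i=21: K-K =  0 → A
  i=22: I-S = 16 → Q
  i=23: S-V = 23 → X
  i=24: B-J = 18 → S
  i=25: I-M = 22 → W
  i=26: R-W = 21 → V
  i=27: E-T = 11 → L
  i=28: S-P =  3 → D
  i=29: O-O =  0 → A
  i=30: T-D = 16 → Q
  i=31: L-O = 23 → X
  i=32: F-N = 18 → S
  i=33: F-J = 22 → W
  i=34: R-W = 21 → V
  i=35: H-W = 11 → L
  i=36: G-D =  3 → D
  i=37: E-E =  0 → A
  i=38: L-V = 16 → Q
  i=39: T-W = 23 → X
  i=40: E-M = 18 → S
  shifts repeat with period 8: SWVLDAQX

SWVLDAQX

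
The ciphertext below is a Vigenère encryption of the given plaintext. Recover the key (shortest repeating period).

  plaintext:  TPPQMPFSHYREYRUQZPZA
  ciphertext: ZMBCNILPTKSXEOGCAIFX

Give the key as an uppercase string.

GXMMBT

  i= 0: Z-T =  6 → G
  i= 1: M-P = 23 → X
  i= 2: B-P = 12 → M
  i= 3: C-Q = 12 → M
  i= 4: N-M =  1 → B
  i= 5: I-P = 19 → T
  i= 6: L-F =  6 → G
  i= 7: P-S = 23 → X
  i= 8: T-H = 12 → M
  i= 9: K-Y = 12 → M
  i=10: S-R =  1 → B
  i=11: X-E = 19 → T
  i=12: E-Y =  6 → G
  i=13: O-R = 23 → X
  i=14: G-U = 12 → M
  i=15: C-Q = 12 → M
  i=16: A-Z =  1 → B
  i=17: I-P = 19 → T
  i=18: F-Z =  6 → G
  i=19: X-A = 23 → X
  shifts repeat with period 6: GXMMBT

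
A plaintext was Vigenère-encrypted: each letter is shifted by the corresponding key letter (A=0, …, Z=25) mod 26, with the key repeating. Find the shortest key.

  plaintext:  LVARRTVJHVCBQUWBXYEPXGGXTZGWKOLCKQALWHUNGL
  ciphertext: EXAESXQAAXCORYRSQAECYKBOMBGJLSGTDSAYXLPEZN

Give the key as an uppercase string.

TCANBEVR

  i= 0: E-L = 19 → T
  i= 1: X-V =  2 → C
  i= 2: A-A =  0 → A
  i= 3: E-R = 13 → N
  i= 4: S-R =  1 → B
  i= 5: X-T =  4 → E
  i= 6: Q-V = 21 → V
  i= 7: A-J = 17 → R
  i= 8: A-H = 19 → T
  i= 9: X-V =  2 → C
  i=10: C-C =  0 → A
  i=11: O-B = 13 → N
  i=12: R-Q =  1 → B
  i=13: Y-U =  4 → E
  i=14: R-W = 21 → V
  i=15: S-B = 17 → R
  i=16: Q-X = 19 → T
  i=17: A-Y =  2 → C
  i=18: E-E =  0 → A
  i=19: C-P = 13 → N
  i=20: Y-X =  1 → B
  i=21: K-G =  4 → E
  i=22: B-G = 21 → V
  i=23: O-X = 17 → R
  i=24: M-T = 19 → T
  i=25: B-Z =  2 → C
  i=26: G-G =  0 → A
  i=27: J-W = 13 → N
  i=28: L-K =  1 → B
  i=29: S-O =  4 → E
  i=30: G-L = 21 → V
  i=31: T-C = 17 → R
  i=32: D-K = 19 → T
  i=33: S-Q =  2 → C
  i=34: A-A =  0 → A
  i=35: Y-L = 13 → N
  i=36: X-W =  1 → B
  i=37: L-H =  4 → E
  i=38: P-U = 21 → V
  i=39: E-N = 17 → R
  i=40: Z-G = 19 → T
  i=41: N-L =  2 → C
  shifts repeat with period 8: TCANBEVR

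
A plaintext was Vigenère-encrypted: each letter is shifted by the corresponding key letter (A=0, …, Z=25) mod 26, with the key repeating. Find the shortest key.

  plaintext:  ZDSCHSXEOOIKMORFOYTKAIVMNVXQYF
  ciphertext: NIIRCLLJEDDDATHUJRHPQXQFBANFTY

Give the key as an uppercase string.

  i= 0: N-Z = 14 → O
  i= 1: I-D =  5 → F
  i= 2: I-S = 16 → Q
  i= 3: R-C = 15 → P
  i= 4: C-H = 21 → V
  i= 5: L-S = 19 → T
  i= 6: L-X = 14 → O
  i= 7: J-E =  5 → F
  i= 8: E-O = 16 → Q
  i= 9: D-O = 15 → P
  i=10: D-I = 21 → V
  i=11: D-K = 19 → T
  i=12: A-M = 14 → O
  i=13: T-O =  5 → F
  i=14: H-R = 16 → Q
  i=15: U-F = 15 → P
  i=16: J-O = 21 → V
  i=17: R-Y = 19 → T
  i=18: H-T = 14 → O
  i=19: P-K =  5 → F
  i=20: Q-A = 16 → Q
  i=21: X-I = 15 → P
  i=22: Q-V = 21 → V
  i=23: F-M = 19 → T
  i=24: B-N = 14 → O
  i=25: A-V =  5 → F
  i=26: N-X = 16 → Q
  i=27: F-Q = 15 → P
  i=28: T-Y = 21 → V
  i=29: Y-F = 19 → T
  shifts repeat with period 6: OFQPVT

OFQPVT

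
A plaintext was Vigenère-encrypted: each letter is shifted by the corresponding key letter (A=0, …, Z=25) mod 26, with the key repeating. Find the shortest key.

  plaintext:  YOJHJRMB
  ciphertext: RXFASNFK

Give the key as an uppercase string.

  i= 0: R-Y = 19 → T
  i= 1: X-O =  9 → J
  i= 2: F-J = 22 → W
  i= 3: A-H = 19 → T
  i= 4: S-J =  9 → J
  i= 5: N-R = 22 → W
  i= 6: F-M = 19 → T
  i= 7: K-B =  9 → J
  shifts repeat with period 3: TJW

TJW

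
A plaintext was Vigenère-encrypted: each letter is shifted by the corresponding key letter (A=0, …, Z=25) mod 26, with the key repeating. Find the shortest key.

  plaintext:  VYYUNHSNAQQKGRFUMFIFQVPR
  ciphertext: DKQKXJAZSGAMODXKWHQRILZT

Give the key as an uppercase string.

IMSQKC

  i= 0: D-V =  8 → I
  i= 1: K-Y = 12 → M
  i= 2: Q-Y = 18 → S
  i= 3: K-U = 16 → Q
  i= 4: X-N = 10 → K
  i= 5: J-H =  2 → C
  i= 6: A-S =  8 → I
  i= 7: Z-N = 12 → M
  i= 8: S-A = 18 → S
  i= 9: G-Q = 16 → Q
  i=10: A-Q = 10 → K
  i=11: M-K =  2 → C
  i=12: O-G =  8 → I
  i=13: D-R = 12 → M
  i=14: X-F = 18 → S
  i=15: K-U = 16 → Q
  i=16: W-M = 10 → K
  i=17: H-F =  2 → C
  i=18: Q-I =  8 → I
  i=19: R-F = 12 → M
  i=20: I-Q = 18 → S
  i=21: L-V = 16 → Q
  i=22: Z-P = 10 → K
  i=23: T-R =  2 → C
  shifts repeat with period 6: IMSQKC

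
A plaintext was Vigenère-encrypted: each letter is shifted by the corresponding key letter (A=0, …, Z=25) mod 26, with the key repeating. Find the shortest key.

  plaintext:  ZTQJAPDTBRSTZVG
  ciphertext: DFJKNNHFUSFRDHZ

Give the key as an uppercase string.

EMTBNY

  i= 0: D-Z =  4 → E
  i= 1: F-T = 12 → M
  i= 2: J-Q = 19 → T
  i= 3: K-J =  1 → B
  i= 4: N-A = 13 → N
  i= 5: N-P = 24 → Y
  i= 6: H-D =  4 → E
  i= 7: F-T = 12 → M
  i= 8: U-B = 19 → T
  i= 9: S-R =  1 → B
  i=10: F-S = 13 → N
  i=11: R-T = 24 → Y
  i=12: D-Z =  4 → E
  i=13: H-V = 12 → M
  i=14: Z-G = 19 → T
  shifts repeat with period 6: EMTBNY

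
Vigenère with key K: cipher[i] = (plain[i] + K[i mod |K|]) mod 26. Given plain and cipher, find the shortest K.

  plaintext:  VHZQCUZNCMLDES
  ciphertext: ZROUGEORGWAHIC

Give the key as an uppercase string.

  i= 0: Z-V =  4 → E
  i= 1: R-H = 10 → K
  i= 2: O-Z = 15 → P
  i= 3: U-Q =  4 → E
  i= 4: G-C =  4 → E
  i= 5: E-U = 10 → K
  i= 6: O-Z = 15 → P
  i= 7: R-N =  4 → E
  i= 8: G-C =  4 → E
  i= 9: W-M = 10 → K
  i=10: A-L = 15 → P
  i=11: H-D =  4 → E
  i=12: I-E =  4 → E
  i=13: C-S = 10 → K
  shifts repeat with period 4: EKPE

EKPE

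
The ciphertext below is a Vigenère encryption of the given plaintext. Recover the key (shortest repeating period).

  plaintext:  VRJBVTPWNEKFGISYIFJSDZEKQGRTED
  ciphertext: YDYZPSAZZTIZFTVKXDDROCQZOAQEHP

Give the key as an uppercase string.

DMPYUZL

  i= 0: Y-V =  3 → D
  i= 1: D-R = 12 → M
  i= 2: Y-J = 15 → P
  i= 3: Z-B = 24 → Y
  i= 4: P-V = 20 → U
  i= 5: S-T = 25 → Z
  i= 6: A-P = 11 → L
  i= 7: Z-W =  3 → D
  i= 8: Z-N = 12 → M
  i= 9: T-E = 15 → P
  i=10: I-K = 24 → Y
  i=11: Z-F = 20 → U
  i=12: F-G = 25 → Z
  i=13: T-I = 11 → L
  i=14: V-S =  3 → D
  i=15: K-Y = 12 → M
  i=16: X-I = 15 → P
  i=17: D-F = 24 → Y
  i=18: D-J = 20 → U
  i=19: R-S = 25 → Z
  i=20: O-D = 11 → L
  i=21: C-Z =  3 → D
  i=22: Q-E = 12 → M
  i=23: Z-K = 15 → P
  i=24: O-Q = 24 → Y
  i=25: A-G = 20 → U
  i=26: Q-R = 25 → Z
  i=27: E-T = 11 → L
  i=28: H-E =  3 → D
  i=29: P-D = 12 → M
  shifts repeat with period 7: DMPYUZL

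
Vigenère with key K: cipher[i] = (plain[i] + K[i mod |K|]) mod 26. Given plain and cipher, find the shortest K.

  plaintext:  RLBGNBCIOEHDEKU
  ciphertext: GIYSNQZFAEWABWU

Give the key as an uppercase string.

PXXMA

  i= 0: G-R = 15 → P
  i= 1: I-L = 23 → X
  i= 2: Y-B = 23 → X
  i= 3: S-G = 12 → M
  i= 4: N-N =  0 → A
  i= 5: Q-B = 15 → P
  i= 6: Z-C = 23 → X
  i= 7: F-I = 23 → X
  i= 8: A-O = 12 → M
  i= 9: E-E =  0 → A
  i=10: W-H = 15 → P
  i=11: A-D = 23 → X
  i=12: B-E = 23 → X
  i=13: W-K = 12 → M
  i=14: U-U =  0 → A
  shifts repeat with period 5: PXXMA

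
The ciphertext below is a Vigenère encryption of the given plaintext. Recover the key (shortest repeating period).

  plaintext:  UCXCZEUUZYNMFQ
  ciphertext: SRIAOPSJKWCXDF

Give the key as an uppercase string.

YPL

  i= 0: S-U = 24 → Y
  i= 1: R-C = 15 → P
  i= 2: I-X = 11 → L
  i= 3: A-C = 24 → Y
  i= 4: O-Z = 15 → P
  i= 5: P-E = 11 → L
  i= 6: S-U = 24 → Y
  i= 7: J-U = 15 → P
  i= 8: K-Z = 11 → L
  i= 9: W-Y = 24 → Y
  i=10: C-N = 15 → P
  i=11: X-M = 11 → L
  i=12: D-F = 24 → Y
  i=13: F-Q = 15 → P
  shifts repeat with period 3: YPL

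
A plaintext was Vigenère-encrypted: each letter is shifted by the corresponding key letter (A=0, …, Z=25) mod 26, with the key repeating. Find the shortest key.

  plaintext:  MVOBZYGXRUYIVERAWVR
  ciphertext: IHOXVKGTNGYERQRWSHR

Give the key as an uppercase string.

  i= 0: I-M = 22 → W
  i= 1: H-V = 12 → M
  i= 2: O-O =  0 → A
  i= 3: X-B = 22 → W
  i= 4: V-Z = 22 → W
  i= 5: K-Y = 12 → M
  i= 6: G-G =  0 → A
  i= 7: T-X = 22 → W
  i= 8: N-R = 22 → W
  i= 9: G-U = 12 → M
  i=10: Y-Y =  0 → A
  i=11: E-I = 22 → W
  i=12: R-V = 22 → W
  i=13: Q-E = 12 → M
  i=14: R-R =  0 → A
  i=15: W-A = 22 → W
  i=16: S-W = 22 → W
  i=17: H-V = 12 → M
  i=18: R-R =  0 → A
  shifts repeat with period 4: WMAW

WMAW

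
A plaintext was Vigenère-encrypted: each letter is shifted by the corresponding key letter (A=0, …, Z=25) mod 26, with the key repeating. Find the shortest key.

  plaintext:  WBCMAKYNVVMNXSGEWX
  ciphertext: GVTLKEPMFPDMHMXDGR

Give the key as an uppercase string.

KURZ

  i= 0: G-W = 10 → K
  i= 1: V-B = 20 → U
  i= 2: T-C = 17 → R
  i= 3: L-M = 25 → Z
  i= 4: K-A = 10 → K
  i= 5: E-K = 20 → U
  i= 6: P-Y = 17 → R
  i= 7: M-N = 25 → Z
  i= 8: F-V = 10 → K
  i= 9: P-V = 20 → U
  i=10: D-M = 17 → R
  i=11: M-N = 25 → Z
  i=12: H-X = 10 → K
  i=13: M-S = 20 → U
  i=14: X-G = 17 → R
  i=15: D-E = 25 → Z
  i=16: G-W = 10 → K
  i=17: R-X = 20 → U
  shifts repeat with period 4: KURZ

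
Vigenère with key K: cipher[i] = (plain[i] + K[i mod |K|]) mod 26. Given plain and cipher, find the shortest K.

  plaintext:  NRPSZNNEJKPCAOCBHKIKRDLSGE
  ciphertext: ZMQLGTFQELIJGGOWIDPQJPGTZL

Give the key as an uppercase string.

MVBTHGS

  i= 0: Z-N = 12 → M
  i= 1: M-R = 21 → V
  i= 2: Q-P =  1 → B
  i= 3: L-S = 19 → T
  i= 4: G-Z =  7 → H
  i= 5: T-N =  6 → G
  i= 6: F-N = 18 → S
  i= 7: Q-E = 12 → M
  i= 8: E-J = 21 → V
  i= 9: L-K =  1 → B
  i=10: I-P = 19 → T
  i=11: J-C =  7 → H
  i=12: G-A =  6 → G
  i=13: G-O = 18 → S
  i=14: O-C = 12 → M
  i=15: W-B = 21 → V
  i=16: I-H =  1 → B
  i=17: D-K = 19 → T
  i=18: P-I =  7 → H
  i=19: Q-K =  6 → G
  i=20: J-R = 18 → S
  i=21: P-D = 12 → M
  i=22: G-L = 21 → V
  i=23: T-S =  1 → B
  i=24: Z-G = 19 → T
  i=25: L-E =  7 → H
  shifts repeat with period 7: MVBTHGS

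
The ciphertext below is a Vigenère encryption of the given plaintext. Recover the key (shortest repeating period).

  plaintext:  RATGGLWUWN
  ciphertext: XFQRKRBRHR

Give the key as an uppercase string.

GFXLE

  i= 0: X-R =  6 → G
  i= 1: F-A =  5 → F
  i= 2: Q-T = 23 → X
  i= 3: R-G = 11 → L
  i= 4: K-G =  4 → E
  i= 5: R-L =  6 → G
  i= 6: B-W =  5 → F
  i= 7: R-U = 23 → X
  i= 8: H-W = 11 → L
  i= 9: R-N =  4 → E
  shifts repeat with period 5: GFXLE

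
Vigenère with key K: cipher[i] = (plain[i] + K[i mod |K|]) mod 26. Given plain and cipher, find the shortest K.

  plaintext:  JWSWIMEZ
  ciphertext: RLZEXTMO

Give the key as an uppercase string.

IPH

  i= 0: R-J =  8 → I
  i= 1: L-W = 15 → P
  i= 2: Z-S =  7 → H
  i= 3: E-W =  8 → I
  i= 4: X-I = 15 → P
  i= 5: T-M =  7 → H
  i= 6: M-E =  8 → I
  i= 7: O-Z = 15 → P
  shifts repeat with period 3: IPH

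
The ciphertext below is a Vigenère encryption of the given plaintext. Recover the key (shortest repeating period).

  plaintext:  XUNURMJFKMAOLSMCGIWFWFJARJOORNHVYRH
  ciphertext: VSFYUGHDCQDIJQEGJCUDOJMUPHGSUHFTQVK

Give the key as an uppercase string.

YYSEDU

  i= 0: V-X = 24 → Y
  i= 1: S-U = 24 → Y
  i= 2: F-N = 18 → S
  i= 3: Y-U =  4 → E
  i= 4: U-R =  3 → D
  i= 5: G-M = 20 → U
  i= 6: H-J = 24 → Y
  i= 7: D-F = 24 → Y
  i= 8: C-K = 18 → S
  i= 9: Q-M =  4 → E
  i=10: D-A =  3 → D
  i=11: I-O = 20 → U
  i=12: J-L = 24 → Y
  i=13: Q-S = 24 → Y
  i=14: E-M = 18 → S
  i=15: G-C =  4 → E
  i=16: J-G =  3 → D
  i=17: C-I = 20 → U
  i=18: U-W = 24 → Y
  i=19: D-F = 24 → Y
  i=20: O-W = 18 → S
  i=21: J-F =  4 → E
  i=22: M-J =  3 → D
  i=23: U-A = 20 → U
  i=24: P-R = 24 → Y
  i=25: H-J = 24 → Y
  i=26: G-O = 18 → S
  i=27: S-O =  4 → E
  i=28: U-R =  3 → D
  i=29: H-N = 20 → U
  i=30: F-H = 24 → Y
  i=31: T-V = 24 → Y
  i=32: Q-Y = 18 → S
  i=33: V-R =  4 → E
  i=34: K-H =  3 → D
  shifts repeat with period 6: YYSEDU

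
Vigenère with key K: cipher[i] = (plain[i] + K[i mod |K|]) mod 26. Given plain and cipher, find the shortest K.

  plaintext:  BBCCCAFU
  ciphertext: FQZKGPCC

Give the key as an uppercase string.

EPXI

  i= 0: F-B =  4 → E
  i= 1: Q-B = 15 → P
  i= 2: Z-C = 23 → X
  i= 3: K-C =  8 → I
  i= 4: G-C =  4 → E
  i= 5: P-A = 15 → P
  i= 6: C-F = 23 → X
  i= 7: C-U =  8 → I
  shifts repeat with period 4: EPXI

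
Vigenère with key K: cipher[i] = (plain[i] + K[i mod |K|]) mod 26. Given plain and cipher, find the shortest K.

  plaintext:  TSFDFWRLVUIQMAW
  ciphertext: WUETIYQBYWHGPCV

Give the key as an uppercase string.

DCZQ

  i= 0: W-T =  3 → D
  i= 1: U-S =  2 → C
  i= 2: E-F = 25 → Z
  i= 3: T-D = 16 → Q
  i= 4: I-F =  3 → D
  i= 5: Y-W =  2 → C
  i= 6: Q-R = 25 → Z
  i= 7: B-L = 16 → Q
  i= 8: Y-V =  3 → D
  i= 9: W-U =  2 → C
  i=10: H-I = 25 → Z
  i=11: G-Q = 16 → Q
  i=12: P-M =  3 → D
  i=13: C-A =  2 → C
  i=14: V-W = 25 → Z
  shifts repeat with period 4: DCZQ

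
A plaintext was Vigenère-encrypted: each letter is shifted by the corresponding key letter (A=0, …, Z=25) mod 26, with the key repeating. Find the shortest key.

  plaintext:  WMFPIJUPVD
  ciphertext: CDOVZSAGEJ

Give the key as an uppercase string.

  i= 0: C-W =  6 → G
  i= 1: D-M = 17 → R
  i= 2: O-F =  9 → J
  i= 3: V-P =  6 → G
  i= 4: Z-I = 17 → R
  i= 5: S-J =  9 → J
  i= 6: A-U =  6 → G
  i= 7: G-P = 17 → R
  i= 8: E-V =  9 → J
  i= 9: J-D =  6 → G
  shifts repeat with period 3: GRJ

GRJ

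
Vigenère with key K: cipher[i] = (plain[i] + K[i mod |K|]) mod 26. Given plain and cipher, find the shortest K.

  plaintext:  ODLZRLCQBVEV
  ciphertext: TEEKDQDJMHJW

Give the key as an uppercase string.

FBTLM

  i= 0: T-O =  5 → F
  i= 1: E-D =  1 → B
  i= 2: E-L = 19 → T
  i= 3: K-Z = 11 → L
  i= 4: D-R = 12 → M
  i= 5: Q-L =  5 → F
  i= 6: D-C =  1 → B
  i= 7: J-Q = 19 → T
  i= 8: M-B = 11 → L
  i= 9: H-V = 12 → M
  i=10: J-E =  5 → F
  i=11: W-V =  1 → B
  shifts repeat with period 5: FBTLM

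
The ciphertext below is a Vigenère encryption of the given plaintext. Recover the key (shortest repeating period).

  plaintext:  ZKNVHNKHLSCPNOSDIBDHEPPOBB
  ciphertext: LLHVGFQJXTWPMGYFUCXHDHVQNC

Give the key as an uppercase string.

MBUAZSGC

  i= 0: L-Z = 12 → M
  i= 1: L-K =  1 → B
  i= 2: H-N = 20 → U
  i= 3: V-V =  0 → A
  i= 4: G-H = 25 → Z
  i= 5: F-N = 18 → S
  i= 6: Q-K =  6 → G
  i= 7: J-H =  2 → C
  i= 8: X-L = 12 → M
  i= 9: T-S =  1 → B
  i=10: W-C = 20 → U
  i=11: P-P =  0 → A
  i=12: M-N = 25 → Z
  i=13: G-O = 18 → S
  i=14: Y-S =  6 → G
  i=15: F-D =  2 → C
  i=16: U-I = 12 → M
  i=17: C-B =  1 → B
  i=18: X-D = 20 → U
  i=19: H-H =  0 → A
  i=20: D-E = 25 → Z
  i=21: H-P = 18 → S
  i=22: V-P =  6 → G
  i=23: Q-O =  2 → C
  i=24: N-B = 12 → M
  i=25: C-B =  1 → B
  shifts repeat with period 8: MBUAZSGC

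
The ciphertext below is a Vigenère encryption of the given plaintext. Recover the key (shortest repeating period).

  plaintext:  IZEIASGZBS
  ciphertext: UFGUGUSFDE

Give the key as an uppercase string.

MGC

  i= 0: U-I = 12 → M
  i= 1: F-Z =  6 → G
  i= 2: G-E =  2 → C
  i= 3: U-I = 12 → M
  i= 4: G-A =  6 → G
  i= 5: U-S =  2 → C
  i= 6: S-G = 12 → M
  i= 7: F-Z =  6 → G
  i= 8: D-B =  2 → C
  i= 9: E-S = 12 → M
  shifts repeat with period 3: MGC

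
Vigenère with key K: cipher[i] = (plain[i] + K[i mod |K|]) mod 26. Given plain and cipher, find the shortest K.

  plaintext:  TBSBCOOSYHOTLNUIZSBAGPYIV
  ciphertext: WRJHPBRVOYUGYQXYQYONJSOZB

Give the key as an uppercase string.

DQRGNND

  i= 0: W-T =  3 → D
  i= 1: R-B = 16 → Q
  i= 2: J-S = 17 → R
  i= 3: H-B =  6 → G
  i= 4: P-C = 13 → N
  i= 5: B-O = 13 → N
  i= 6: R-O =  3 → D
  i= 7: V-S =  3 → D
  i= 8: O-Y = 16 → Q
  i= 9: Y-H = 17 → R
  i=10: U-O =  6 → G
  i=11: G-T = 13 → N
  i=12: Y-L = 13 → N
  i=13: Q-N =  3 → D
  i=14: X-U =  3 → D
  i=15: Y-I = 16 → Q
  i=16: Q-Z = 17 → R
  i=17: Y-S =  6 → G
  i=18: O-B = 13 → N
  i=19: N-A = 13 → N
  i=20: J-G =  3 → D
  i=21: S-P =  3 → D
  i=22: O-Y = 16 → Q
  i=23: Z-I = 17 → R
  i=24: B-V =  6 → G
  shifts repeat with period 7: DQRGNND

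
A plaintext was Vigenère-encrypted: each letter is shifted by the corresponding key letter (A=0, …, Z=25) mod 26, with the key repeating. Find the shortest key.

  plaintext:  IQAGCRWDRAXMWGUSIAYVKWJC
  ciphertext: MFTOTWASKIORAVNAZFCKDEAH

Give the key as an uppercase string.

EPTIRF

  i= 0: M-I =  4 → E
  i= 1: F-Q = 15 → P
  i= 2: T-A = 19 → T
  i= 3: O-G =  8 → I
  i= 4: T-C = 17 → R
  i= 5: W-R =  5 → F
  i= 6: A-W =  4 → E
  i= 7: S-D = 15 → P
  i= 8: K-R = 19 → T
  i= 9: I-A =  8 → I
  i=10: O-X = 17 → R
  i=11: R-M =  5 → F
  i=12: A-W =  4 → E
  i=13: V-G = 15 → P
  i=14: N-U = 19 → T
  i=15: A-S =  8 → I
  i=16: Z-I = 17 → R
  i=17: F-A =  5 → F
  i=18: C-Y =  4 → E
  i=19: K-V = 15 → P
  i=20: D-K = 19 → T
  i=21: E-W =  8 → I
  i=22: A-J = 17 → R
  i=23: H-C =  5 → F
  shifts repeat with period 6: EPTIRF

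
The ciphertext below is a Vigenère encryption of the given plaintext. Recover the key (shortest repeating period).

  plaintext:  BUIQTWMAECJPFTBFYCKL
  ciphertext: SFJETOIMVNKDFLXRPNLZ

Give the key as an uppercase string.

RLBOASWM

  i= 0: S-B = 17 → R
  i= 1: F-U = 11 → L
  i= 2: J-I =  1 → B
  i= 3: E-Q = 14 → O
  i= 4: T-T =  0 → A
  i= 5: O-W = 18 → S
  i= 6: I-M = 22 → W
  i= 7: M-A = 12 → M
  i= 8: V-E = 17 → R
  i= 9: N-C = 11 → L
  i=10: K-J =  1 → B
  i=11: D-P = 14 → O
  i=12: F-F =  0 → A
  i=13: L-T = 18 → S
  i=14: X-B = 22 → W
  i=15: R-F = 12 → M
  i=16: P-Y = 17 → R
  i=17: N-C = 11 → L
  i=18: L-K =  1 → B
  i=19: Z-L = 14 → O
  shifts repeat with period 8: RLBOASWM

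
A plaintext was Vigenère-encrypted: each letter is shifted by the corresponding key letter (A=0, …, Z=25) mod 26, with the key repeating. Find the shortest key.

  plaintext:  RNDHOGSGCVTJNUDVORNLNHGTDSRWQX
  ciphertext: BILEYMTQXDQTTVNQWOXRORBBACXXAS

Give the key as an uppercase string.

  i= 0: B-R = 10 → K
  i= 1: I-N = 21 → V
  i= 2: L-D =  8 → I
  i= 3: E-H = 23 → X
  i= 4: Y-O = 10 → K
  i= 5: M-G =  6 → G
  i= 6: T-S =  1 → B
  i= 7: Q-G = 10 → K
  i= 8: X-C = 21 → V
  i= 9: D-V =  8 → I
  i=10: Q-T = 23 → X
  i=11: T-J = 10 → K
  i=12: T-N =  6 → G
  i=13: V-U =  1 → B
  i=14: N-D = 10 → K
  i=15: Q-V = 21 → V
  i=16: W-O =  8 → I
  i=17: O-R = 23 → X
  i=18: X-N = 10 → K
  i=19: R-L =  6 → G
  i=20: O-N =  1 → B
  i=21: R-H = 10 → K
  i=22: B-G = 21 → V
  i=23: B-T =  8 → I
  i=24: A-D = 23 → X
  i=25: C-S = 10 → K
  i=26: X-R =  6 → G
  i=27: X-W =  1 → B
  i=28: A-Q = 10 → K
  i=29: S-X = 21 → V
  shifts repeat with period 7: KVIXKGB

KVIXKGB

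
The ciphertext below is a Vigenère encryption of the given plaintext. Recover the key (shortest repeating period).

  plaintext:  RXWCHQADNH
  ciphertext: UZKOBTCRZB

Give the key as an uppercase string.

  i= 0: U-R =  3 → D
  i= 1: Z-X =  2 → C
  i= 2: K-W = 14 → O
  i= 3: O-C = 12 → M
  i= 4: B-H = 20 → U
  i= 5: T-Q =  3 → D
  i= 6: C-A =  2 → C
  i= 7: R-D = 14 → O
  i= 8: Z-N = 12 → M
  i= 9: B-H = 20 → U
  shifts repeat with period 5: DCOMU

DCOMU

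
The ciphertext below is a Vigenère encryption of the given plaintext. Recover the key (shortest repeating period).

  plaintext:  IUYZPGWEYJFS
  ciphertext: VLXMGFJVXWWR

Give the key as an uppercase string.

  i= 0: V-I = 13 → N
  i= 1: L-U = 17 → R
  i= 2: X-Y = 25 → Z
  i= 3: M-Z = 13 → N
  i= 4: G-P = 17 → R
  i= 5: F-G = 25 → Z
  i= 6: J-W = 13 → N
  i= 7: V-E = 17 → R
  i= 8: X-Y = 25 → Z
  i= 9: W-J = 13 → N
  i=10: W-F = 17 → R
  i=11: R-S = 25 → Z
  shifts repeat with period 3: NRZ

NRZ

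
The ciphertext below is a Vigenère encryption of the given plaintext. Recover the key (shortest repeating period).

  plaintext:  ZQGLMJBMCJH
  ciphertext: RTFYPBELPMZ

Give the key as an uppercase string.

  i= 0: R-Z = 18 → S
  i= 1: T-Q =  3 → D
  i= 2: F-G = 25 → Z
  i= 3: Y-L = 13 → N
  i= 4: P-M =  3 → D
  i= 5: B-J = 18 → S
  i= 6: E-B =  3 → D
  i= 7: L-M = 25 → Z
  i= 8: P-C = 13 → N
  i= 9: M-J =  3 → D
  i=10: Z-H = 18 → S
  shifts repeat with period 5: SDZND

SDZND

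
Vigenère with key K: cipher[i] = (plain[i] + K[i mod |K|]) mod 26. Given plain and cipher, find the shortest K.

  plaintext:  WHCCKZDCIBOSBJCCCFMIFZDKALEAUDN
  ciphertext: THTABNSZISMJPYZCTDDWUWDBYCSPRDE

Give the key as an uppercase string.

XARYROP

  i= 0: T-W = 23 → X
  i= 1: H-H =  0 → A
  i= 2: T-C = 17 → R
  i= 3: A-C = 24 → Y
  i= 4: B-K = 17 → R
  i= 5: N-Z = 14 → O
  i= 6: S-D = 15 → P
  i= 7: Z-C = 23 → X
  i= 8: I-I =  0 → A
  i= 9: S-B = 17 → R
  i=10: M-O = 24 → Y
  i=11: J-S = 17 → R
  i=12: P-B = 14 → O
  i=13: Y-J = 15 → P
  i=14: Z-C = 23 → X
  i=15: C-C =  0 → A
  i=16: T-C = 17 → R
  i=17: D-F = 24 → Y
  i=18: D-M = 17 → R
  i=19: W-I = 14 → O
  i=20: U-F = 15 → P
  i=21: W-Z = 23 → X
  i=22: D-D =  0 → A
  i=23: B-K = 17 → R
  i=24: Y-A = 24 → Y
  i=25: C-L = 17 → R
  i=26: S-E = 14 → O
  i=27: P-A = 15 → P
  i=28: R-U = 23 → X
  i=29: D-D =  0 → A
  i=30: E-N = 17 → R
  shifts repeat with period 7: XARYROP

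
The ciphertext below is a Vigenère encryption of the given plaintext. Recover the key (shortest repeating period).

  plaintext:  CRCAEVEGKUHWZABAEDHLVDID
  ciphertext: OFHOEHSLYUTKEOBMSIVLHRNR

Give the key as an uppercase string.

  i= 0: O-C = 12 → M
  i= 1: F-R = 14 → O
  i= 2: H-C =  5 → F
  i= 3: O-A = 14 → O
  i= 4: E-E =  0 → A
  i= 5: H-V = 12 → M
  i= 6: S-E = 14 → O
  i= 7: L-G =  5 → F
  i= 8: Y-K = 14 → O
  i= 9: U-U =  0 → A
  i=10: T-H = 12 → M
  i=11: K-W = 14 → O
  i=12: E-Z =  5 → F
  i=13: O-A = 14 → O
  i=14: B-B =  0 → A
  i=15: M-A = 12 → M
  i=16: S-E = 14 → O
  i=17: I-D =  5 → F
  i=18: V-H = 14 → O
  i=19: L-L =  0 → A
  i=20: H-V = 12 → M
  i=21: R-D = 14 → O
  i=22: N-I =  5 → F
  i=23: R-D = 14 → O
  shifts repeat with period 5: MOFOA

MOFOA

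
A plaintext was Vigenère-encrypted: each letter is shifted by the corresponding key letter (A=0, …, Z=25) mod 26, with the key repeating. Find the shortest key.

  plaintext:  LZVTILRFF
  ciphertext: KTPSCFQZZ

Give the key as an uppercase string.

  i= 0: K-L = 25 → Z
  i= 1: T-Z = 20 → U
  i= 2: P-V = 20 → U
  i= 3: S-T = 25 → Z
  i= 4: C-I = 20 → U
  i= 5: F-L = 20 → U
  i= 6: Q-R = 25 → Z
  i= 7: Z-F = 20 → U
  i= 8: Z-F = 20 → U
  shifts repeat with period 3: ZUU

ZUU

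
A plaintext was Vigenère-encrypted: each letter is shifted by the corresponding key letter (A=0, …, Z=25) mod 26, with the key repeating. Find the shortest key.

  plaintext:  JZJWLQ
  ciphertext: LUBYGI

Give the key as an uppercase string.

CVS

  i= 0: L-J =  2 → C
  i= 1: U-Z = 21 → V
  i= 2: B-J = 18 → S
  i= 3: Y-W =  2 → C
  i= 4: G-L = 21 → V
  i= 5: I-Q = 18 → S
  shifts repeat with period 3: CVS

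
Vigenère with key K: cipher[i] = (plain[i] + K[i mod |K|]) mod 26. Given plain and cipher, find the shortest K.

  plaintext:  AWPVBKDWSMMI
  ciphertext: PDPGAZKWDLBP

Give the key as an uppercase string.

  i= 0: P-A = 15 → P
  i= 1: D-W =  7 → H
  i= 2: P-P =  0 → A
  i= 3: G-V = 11 → L
  i= 4: A-B = 25 → Z
  i= 5: Z-K = 15 → P
  i= 6: K-D =  7 → H
  i= 7: W-W =  0 → A
  i= 8: D-S = 11 → L
  i= 9: L-M = 25 → Z
  i=10: B-M = 15 → P
  i=11: P-I =  7 → H
  shifts repeat with period 5: PHALZ

PHALZ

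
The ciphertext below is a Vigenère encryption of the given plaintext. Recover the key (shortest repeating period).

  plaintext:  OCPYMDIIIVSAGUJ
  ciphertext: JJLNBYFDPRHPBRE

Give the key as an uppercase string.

  i= 0: J-O = 21 → V
  i= 1: J-C =  7 → H
  i= 2: L-P = 22 → W
  i= 3: N-Y = 15 → P
  i= 4: B-M = 15 → P
  i= 5: Y-D = 21 → V
  i= 6: F-I = 23 → X
  i= 7: D-I = 21 → V
  i= 8: P-I =  7 → H
  i= 9: R-V = 22 → W
  i=10: H-S = 15 → P
  i=11: P-A = 15 → P
  i=12: B-G = 21 → V
  i=13: R-U = 23 → X
  i=14: E-J = 21 → V
  shifts repeat with period 7: VHWPPVX

VHWPPVX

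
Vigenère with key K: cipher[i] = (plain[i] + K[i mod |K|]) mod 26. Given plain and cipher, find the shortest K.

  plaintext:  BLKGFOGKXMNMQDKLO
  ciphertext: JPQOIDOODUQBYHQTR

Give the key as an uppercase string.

  i= 0: J-B =  8 → I
  i= 1: P-L =  4 → E
  i= 2: Q-K =  6 → G
  i= 3: O-G =  8 → I
  i= 4: I-F =  3 → D
  i= 5: D-O = 15 → P
  i= 6: O-G =  8 → I
  i= 7: O-K =  4 → E
  i= 8: D-X =  6 → G
  i= 9: U-M =  8 → I
  i=10: Q-N =  3 → D
  i=11: B-M = 15 → P
  i=12: Y-Q =  8 → I
  i=13: H-D =  4 → E
  i=14: Q-K =  6 → G
  i=15: T-L =  8 → I
  i=16: R-O =  3 → D
  shifts repeat with period 6: IEGIDP

IEGIDP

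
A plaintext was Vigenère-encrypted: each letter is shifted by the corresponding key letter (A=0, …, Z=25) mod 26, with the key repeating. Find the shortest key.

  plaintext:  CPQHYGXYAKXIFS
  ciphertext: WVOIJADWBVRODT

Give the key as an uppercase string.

  i= 0: W-C = 20 → U
  i= 1: V-P =  6 → G
  i= 2: O-Q = 24 → Y
  i= 3: I-H =  1 → B
  i= 4: J-Y = 11 → L
  i= 5: A-G = 20 → U
  i= 6: D-X =  6 → G
  i= 7: W-Y = 24 → Y
  i= 8: B-A =  1 → B
  i= 9: V-K = 11 → L
  i=10: R-X = 20 → U
  i=11: O-I =  6 → G
  i=12: D-F = 24 → Y
  i=13: T-S =  1 → B
  shifts repeat with period 5: UGYBL

UGYBL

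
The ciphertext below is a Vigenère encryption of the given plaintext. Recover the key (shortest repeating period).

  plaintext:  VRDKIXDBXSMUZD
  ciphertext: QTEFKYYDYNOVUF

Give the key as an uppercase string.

  i= 0: Q-V = 21 → V
  i= 1: T-R =  2 → C
  i= 2: E-D =  1 → B
  i= 3: F-K = 21 → V
  i= 4: K-I =  2 → C
  i= 5: Y-X =  1 → B
  i= 6: Y-D = 21 → V
  i= 7: D-B =  2 → C
  i= 8: Y-X =  1 → B
  i= 9: N-S = 21 → V
  i=10: O-M =  2 → C
  i=11: V-U =  1 → B
  i=12: U-Z = 21 → V
  i=13: F-D =  2 → C
  shifts repeat with period 3: VCB

VCB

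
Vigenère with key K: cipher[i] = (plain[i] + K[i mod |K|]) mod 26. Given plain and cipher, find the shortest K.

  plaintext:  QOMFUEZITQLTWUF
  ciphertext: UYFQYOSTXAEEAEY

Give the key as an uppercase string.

  i= 0: U-Q =  4 → E
  i= 1: Y-O = 10 → K
  i= 2: F-M = 19 → T
  i= 3: Q-F = 11 → L
  i= 4: Y-U =  4 → E
  i= 5: O-E = 10 → K
  i= 6: S-Z = 19 → T
  i= 7: T-I = 11 → L
  i= 8: X-T =  4 → E
  i= 9: A-Q = 10 → K
  i=10: E-L = 19 → T
  i=11: E-T = 11 → L
  i=12: A-W =  4 → E
  i=13: E-U = 10 → K
  i=14: Y-F = 19 → T
  shifts repeat with period 4: EKTL

EKTL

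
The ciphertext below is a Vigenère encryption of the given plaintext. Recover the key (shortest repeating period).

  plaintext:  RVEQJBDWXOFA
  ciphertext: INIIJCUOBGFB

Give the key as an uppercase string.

  i= 0: I-R = 17 → R
  i= 1: N-V = 18 → S
  i= 2: I-E =  4 → E
  i= 3: I-Q = 18 → S
  i= 4: J-J =  0 → A
  i= 5: C-B =  1 → B
  i= 6: U-D = 17 → R
  i= 7: O-W = 18 → S
  i= 8: B-X =  4 → E
  i= 9: G-O = 18 → S
  i=10: F-F =  0 → A
  i=11: B-A =  1 → B
  shifts repeat with period 6: RSESAB

RSESAB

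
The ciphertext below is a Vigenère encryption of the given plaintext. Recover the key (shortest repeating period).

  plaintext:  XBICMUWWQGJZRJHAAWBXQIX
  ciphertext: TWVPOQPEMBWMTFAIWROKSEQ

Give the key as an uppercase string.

WVNNCWTI

  i= 0: T-X = 22 → W
  i= 1: W-B = 21 → V
  i= 2: V-I = 13 → N
  i= 3: P-C = 13 → N
  i= 4: O-M =  2 → C
  i= 5: Q-U = 22 → W
  i= 6: P-W = 19 → T
  i= 7: E-W =  8 → I
  i= 8: M-Q = 22 → W
  i= 9: B-G = 21 → V
  i=10: W-J = 13 → N
  i=11: M-Z = 13 → N
  i=12: T-R =  2 → C
  i=13: F-J = 22 → W
  i=14: A-H = 19 → T
  i=15: I-A =  8 → I
  i=16: W-A = 22 → W
  i=17: R-W = 21 → V
  i=18: O-B = 13 → N
  i=19: K-X = 13 → N
  i=20: S-Q =  2 → C
  i=21: E-I = 22 → W
  i=22: Q-X = 19 → T
  shifts repeat with period 8: WVNNCWTI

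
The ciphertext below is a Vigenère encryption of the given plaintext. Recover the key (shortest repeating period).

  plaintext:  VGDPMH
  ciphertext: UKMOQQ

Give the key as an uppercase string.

  i= 0: U-V = 25 → Z
  i= 1: K-G =  4 → E
  i= 2: M-D =  9 → J
  i= 3: O-P = 25 → Z
  i= 4: Q-M =  4 → E
  i= 5: Q-H =  9 → J
  shifts repeat with period 3: ZEJ

ZEJ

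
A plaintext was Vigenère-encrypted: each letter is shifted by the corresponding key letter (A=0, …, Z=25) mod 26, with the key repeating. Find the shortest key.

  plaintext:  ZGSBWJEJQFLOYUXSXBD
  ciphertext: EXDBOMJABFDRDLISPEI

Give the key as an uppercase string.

  i= 0: E-Z =  5 → F
  i= 1: X-G = 17 → R
  i= 2: D-S = 11 → L
  i= 3: B-B =  0 → A
  i= 4: O-W = 18 → S
  i= 5: M-J =  3 → D
  i= 6: J-E =  5 → F
  i= 7: A-J = 17 → R
  i= 8: B-Q = 11 → L
  i= 9: F-F =  0 → A
  i=10: D-L = 18 → S
  i=11: R-O =  3 → D
  i=12: D-Y =  5 → F
  i=13: L-U = 17 → R
  i=14: I-X = 11 → L
  i=15: S-S =  0 → A
  i=16: P-X = 18 → S
  i=17: E-B =  3 → D
  i=18: I-D =  5 → F
  shifts repeat with period 6: FRLASD

FRLASD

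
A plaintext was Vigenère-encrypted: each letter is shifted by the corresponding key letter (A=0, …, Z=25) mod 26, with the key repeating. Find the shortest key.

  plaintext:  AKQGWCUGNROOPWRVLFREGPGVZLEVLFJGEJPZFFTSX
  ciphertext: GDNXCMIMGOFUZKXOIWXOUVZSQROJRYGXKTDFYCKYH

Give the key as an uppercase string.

GTXRGKO

  i= 0: G-A =  6 → G
  i= 1: D-K = 19 → T
  i= 2: N-Q = 23 → X
  i= 3: X-G = 17 → R
  i= 4: C-W =  6 → G
  i= 5: M-C = 10 → K
  i= 6: I-U = 14 → O
  i= 7: M-G =  6 → G
  i= 8: G-N = 19 → T
  i= 9: O-R = 23 → X
  i=10: F-O = 17 → R
  i=11: U-O =  6 → G
  i=12: Z-P = 10 → K
  i=13: K-W = 14 → O
  i=14: X-R =  6 → G
  i=15: O-V = 19 → T
  i=16: I-L = 23 → X
  i=17: W-F = 17 → R
  i=18: X-R =  6 → G
  i=19: O-E = 10 → K
  i=20: U-G = 14 → O
  i=21: V-P =  6 → G
  i=22: Z-G = 19 → T
  i=23: S-V = 23 → X
  i=24: Q-Z = 17 → R
  i=25: R-L =  6 → G
  i=26: O-E = 10 → K
  i=27: J-V = 14 → O
  i=28: R-L =  6 → G
  i=29: Y-F = 19 → T
  i=30: G-J = 23 → X
  i=31: X-G = 17 → R
  i=32: K-E =  6 → G
  i=33: T-J = 10 → K
  i=34: D-P = 14 → O
  i=35: F-Z =  6 → G
  i=36: Y-F = 19 → T
  i=37: C-F = 23 → X
  i=38: K-T = 17 → R
  i=39: Y-S =  6 → G
  i=40: H-X = 10 → K
  shifts repeat with period 7: GTXRGKO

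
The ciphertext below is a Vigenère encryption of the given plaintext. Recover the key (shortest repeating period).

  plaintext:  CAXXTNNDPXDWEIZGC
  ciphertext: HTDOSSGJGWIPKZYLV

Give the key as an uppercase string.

  i= 0: H-C =  5 → F
  i= 1: T-A = 19 → T
  i= 2: D-X =  6 → G
  i= 3: O-X = 17 → R
  i= 4: S-T = 25 → Z
  i= 5: S-N =  5 → F
  i= 6: G-N = 19 → T
  i= 7: J-D =  6 → G
  i= 8: G-P = 17 → R
  i= 9: W-X = 25 → Z
  i=10: I-D =  5 → F
  i=11: P-W = 19 → T
  i=12: K-E =  6 → G
  i=13: Z-I = 17 → R
  i=14: Y-Z = 25 → Z
  i=15: L-G =  5 → F
  i=16: V-C = 19 → T
  shifts repeat with period 5: FTGRZ

FTGRZ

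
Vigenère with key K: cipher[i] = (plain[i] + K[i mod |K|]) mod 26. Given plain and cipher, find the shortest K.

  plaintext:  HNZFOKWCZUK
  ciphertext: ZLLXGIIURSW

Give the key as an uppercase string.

SYMS

  i= 0: Z-H = 18 → S
  i= 1: L-N = 24 → Y
  i= 2: L-Z = 12 → M
  i= 3: X-F = 18 → S
  i= 4: G-O = 18 → S
  i= 5: I-K = 24 → Y
  i= 6: I-W = 12 → M
  i= 7: U-C = 18 → S
  i= 8: R-Z = 18 → S
  i= 9: S-U = 24 → Y
  i=10: W-K = 12 → M
  shifts repeat with period 4: SYMS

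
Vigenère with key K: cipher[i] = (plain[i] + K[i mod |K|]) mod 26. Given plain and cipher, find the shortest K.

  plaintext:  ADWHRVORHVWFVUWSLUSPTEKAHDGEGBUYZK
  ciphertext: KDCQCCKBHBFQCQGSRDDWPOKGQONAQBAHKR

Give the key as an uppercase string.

  i= 0: K-A = 10 → K
  i= 1: D-D =  0 → A
  i= 2: C-W =  6 → G
  i= 3: Q-H =  9 → J
  i= 4: C-R = 11 → L
  i= 5: C-V =  7 → H
  i= 6: K-O = 22 → W
  i= 7: B-R = 10 → K
  i= 8: H-H =  0 → A
  i= 9: B-V =  6 → G
  i=10: F-W =  9 → J
  i=11: Q-F = 11 → L
  i=12: C-V =  7 → H
  i=13: Q-U = 22 → W
  i=14: G-W = 10 → K
  i=15: S-S =  0 → A
  i=16: R-L =  6 → G
  i=17: D-U =  9 → J
  i=18: D-S = 11 → L
  i=19: W-P =  7 → H
  i=20: P-T = 22 → W
  i=21: O-E = 10 → K
  i=22: K-K =  0 → A
  i=23: G-A =  6 → G
  i=24: Q-H =  9 → J
  i=25: O-D = 11 → L
  i=26: N-G =  7 → H
  i=27: A-E = 22 → W
  i=28: Q-G = 10 → K
  i=29: B-B =  0 → A
  i=30: A-U =  6 → G
  i=31: H-Y =  9 → J
  i=32: K-Z = 11 → L
  i=33: R-K =  7 → H
  shifts repeat with period 7: KAGJLHW

KAGJLHW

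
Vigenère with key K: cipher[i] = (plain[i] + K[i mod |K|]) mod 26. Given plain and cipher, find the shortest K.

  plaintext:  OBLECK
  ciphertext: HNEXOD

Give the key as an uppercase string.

  i= 0: H-O = 19 → T
  i= 1: N-B = 12 → M
  i= 2: E-L = 19 → T
  i= 3: X-E = 19 → T
  i= 4: O-C = 12 → M
  i= 5: D-K = 19 → T
  shifts repeat with period 3: TMT

TMT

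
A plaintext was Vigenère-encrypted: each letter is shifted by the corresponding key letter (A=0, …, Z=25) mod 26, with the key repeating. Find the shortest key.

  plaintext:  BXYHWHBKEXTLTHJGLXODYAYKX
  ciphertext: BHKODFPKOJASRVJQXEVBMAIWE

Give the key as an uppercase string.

AKMHHYO

  i= 0: B-B =  0 → A
  i= 1: H-X = 10 → K
  i= 2: K-Y = 12 → M
  i= 3: O-H =  7 → H
  i= 4: D-W =  7 → H
  i= 5: F-H = 24 → Y
  i= 6: P-B = 14 → O
  i= 7: K-K =  0 → A
  i= 8: O-E = 10 → K
  i= 9: J-X = 12 → M
  i=10: A-T =  7 → H
  i=11: S-L =  7 → H
  i=12: R-T = 24 → Y
  i=13: V-H = 14 → O
  i=14: J-J =  0 → A
  i=15: Q-G = 10 → K
  i=16: X-L = 12 → M
  i=17: E-X =  7 → H
  i=18: V-O =  7 → H
  i=19: B-D = 24 → Y
  i=20: M-Y = 14 → O
  i=21: A-A =  0 → A
  i=22: I-Y = 10 → K
  i=23: W-K = 12 → M
  i=24: E-X =  7 → H
  shifts repeat with period 7: AKMHHYO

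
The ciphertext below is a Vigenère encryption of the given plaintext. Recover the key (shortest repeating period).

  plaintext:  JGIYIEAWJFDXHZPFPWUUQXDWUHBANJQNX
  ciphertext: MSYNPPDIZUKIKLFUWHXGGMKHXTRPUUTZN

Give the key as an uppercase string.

  i= 0: M-J =  3 → D
  i= 1: S-G = 12 → M
  i= 2: Y-I = 16 → Q
  i= 3: N-Y = 15 → P
  i= 4: P-I =  7 → H
  i= 5: P-E = 11 → L
  i= 6: D-A =  3 → D
  i= 7: I-W = 12 → M
  i= 8: Z-J = 16 → Q
  i= 9: U-F = 15 → P
  i=10: K-D =  7 → H
  i=11: I-X = 11 → L
  i=12: K-H =  3 → D
  i=13: L-Z = 12 → M
  i=14: F-P = 16 → Q
  i=15: U-F = 15 → P
  i=16: W-P =  7 → H
  i=17: H-W = 11 → L
  i=18: X-U =  3 → D
  i=19: G-U = 12 → M
  i=20: G-Q = 16 → Q
  i=21: M-X = 15 → P
  i=22: K-D =  7 → H
  i=23: H-W = 11 → L
  i=24: X-U =  3 → D
  i=25: T-H = 12 → M
  i=26: R-B = 16 → Q
  i=27: P-A = 15 → P
  i=28: U-N =  7 → H
  i=29: U-J = 11 → L
  i=30: T-Q =  3 → D
  i=31: Z-N = 12 → M
  i=32: N-X = 16 → Q
  shifts repeat with period 6: DMQPHL

DMQPHL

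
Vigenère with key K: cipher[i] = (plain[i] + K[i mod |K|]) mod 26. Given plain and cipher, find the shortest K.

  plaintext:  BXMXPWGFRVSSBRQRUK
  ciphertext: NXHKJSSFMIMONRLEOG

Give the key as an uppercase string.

  i= 0: N-B = 12 → M
  i= 1: X-X =  0 → A
  i= 2: H-M = 21 → V
  i= 3: K-X = 13 → N
  i= 4: J-P = 20 → U
  i= 5: S-W = 22 → W
  i= 6: S-G = 12 → M
  i= 7: F-F =  0 → A
  i= 8: M-R = 21 → V
  i= 9: I-V = 13 → N
  i=10: M-S = 20 → U
  i=11: O-S = 22 → W
  i=12: N-B = 12 → M
  i=13: R-R =  0 → A
  i=14: L-Q = 21 → V
  i=15: E-R = 13 → N
  i=16: O-U = 20 → U
  i=17: G-K = 22 → W
  shifts repeat with period 6: MAVNUW

MAVNUW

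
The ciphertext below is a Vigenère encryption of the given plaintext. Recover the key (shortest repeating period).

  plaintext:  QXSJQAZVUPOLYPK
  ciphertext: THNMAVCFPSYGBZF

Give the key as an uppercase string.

DKV

  i= 0: T-Q =  3 → D
  i= 1: H-X = 10 → K
  i= 2: N-S = 21 → V
  i= 3: M-J =  3 → D
  i= 4: A-Q = 10 → K
  i= 5: V-A = 21 → V
  i= 6: C-Z =  3 → D
  i= 7: F-V = 10 → K
  i= 8: P-U = 21 → V
  i= 9: S-P =  3 → D
  i=10: Y-O = 10 → K
  i=11: G-L = 21 → V
  i=12: B-Y =  3 → D
  i=13: Z-P = 10 → K
  i=14: F-K = 21 → V
  shifts repeat with period 3: DKV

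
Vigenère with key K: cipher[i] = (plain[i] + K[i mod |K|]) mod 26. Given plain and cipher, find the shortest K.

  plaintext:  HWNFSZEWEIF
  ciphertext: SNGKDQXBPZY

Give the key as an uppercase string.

  i= 0: S-H = 11 → L
  i= 1: N-W = 17 → R
  i= 2: G-N = 19 → T
  i= 3: K-F =  5 → F
  i= 4: D-S = 11 → L
  i= 5: Q-Z = 17 → R
  i= 6: X-E = 19 → T
  i= 7: B-W =  5 → F
  i= 8: P-E = 11 → L
  i= 9: Z-I = 17 → R
  i=10: Y-F = 19 → T
  shifts repeat with period 4: LRTF

LRTF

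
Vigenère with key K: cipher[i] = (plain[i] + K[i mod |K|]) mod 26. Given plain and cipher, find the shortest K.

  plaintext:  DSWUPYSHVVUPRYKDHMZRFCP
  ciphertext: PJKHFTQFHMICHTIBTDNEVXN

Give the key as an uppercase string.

MRONQVYY

  i= 0: P-D = 12 → M
  i= 1: J-S = 17 → R
  i= 2: K-W = 14 → O
  i= 3: H-U = 13 → N
  i= 4: F-P = 16 → Q
  i= 5: T-Y = 21 → V
  i= 6: Q-S = 24 → Y
  i= 7: F-H = 24 → Y
  i= 8: H-V = 12 → M
  i= 9: M-V = 17 → R
  i=10: I-U = 14 → O
  i=11: C-P = 13 → N
  i=12: H-R = 16 → Q
  i=13: T-Y = 21 → V
  i=14: I-K = 24 → Y
  i=15: B-D = 24 → Y
  i=16: T-H = 12 → M
  i=17: D-M = 17 → R
  i=18: N-Z = 14 → O
  i=19: E-R = 13 → N
  i=20: V-F = 16 → Q
  i=21: X-C = 21 → V
  i=22: N-P = 24 → Y
  shifts repeat with period 8: MRONQVYY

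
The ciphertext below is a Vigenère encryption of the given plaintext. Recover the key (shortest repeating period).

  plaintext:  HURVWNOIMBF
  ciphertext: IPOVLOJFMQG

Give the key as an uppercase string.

  i= 0: I-H =  1 → B
  i= 1: P-U = 21 → V
  i= 2: O-R = 23 → X
  i= 3: V-V =  0 → A
  i= 4: L-W = 15 → P
  i= 5: O-N =  1 → B
  i= 6: J-O = 21 → V
  i= 7: F-I = 23 → X
  i= 8: M-M =  0 → A
  i= 9: Q-B = 15 → P
  i=10: G-F =  1 → B
  shifts repeat with period 5: BVXAP

BVXAP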